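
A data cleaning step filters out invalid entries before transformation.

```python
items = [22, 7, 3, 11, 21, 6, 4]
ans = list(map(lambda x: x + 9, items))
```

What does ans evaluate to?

Step 1: Apply lambda x: x + 9 to each element:
  22 -> 31
  7 -> 16
  3 -> 12
  11 -> 20
  21 -> 30
  6 -> 15
  4 -> 13
Therefore ans = [31, 16, 12, 20, 30, 15, 13].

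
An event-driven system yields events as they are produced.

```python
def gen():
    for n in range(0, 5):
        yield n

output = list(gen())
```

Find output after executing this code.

Step 1: The generator yields each value from range(0, 5).
Step 2: list() consumes all yields: [0, 1, 2, 3, 4].
Therefore output = [0, 1, 2, 3, 4].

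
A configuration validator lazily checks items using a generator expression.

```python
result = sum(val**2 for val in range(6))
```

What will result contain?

Step 1: Compute val**2 for each val in range(6):
  val=0: 0**2 = 0
  val=1: 1**2 = 1
  val=2: 2**2 = 4
  val=3: 3**2 = 9
  val=4: 4**2 = 16
  val=5: 5**2 = 25
Step 2: sum = 0 + 1 + 4 + 9 + 16 + 25 = 55.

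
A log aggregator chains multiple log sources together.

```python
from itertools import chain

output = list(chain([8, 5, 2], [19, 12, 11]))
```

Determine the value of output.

Step 1: chain() concatenates iterables: [8, 5, 2] + [19, 12, 11].
Therefore output = [8, 5, 2, 19, 12, 11].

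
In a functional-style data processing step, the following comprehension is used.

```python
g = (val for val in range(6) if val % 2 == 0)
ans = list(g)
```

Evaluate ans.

Step 1: Filter range(6) keeping only even values:
  val=0: even, included
  val=1: odd, excluded
  val=2: even, included
  val=3: odd, excluded
  val=4: even, included
  val=5: odd, excluded
Therefore ans = [0, 2, 4].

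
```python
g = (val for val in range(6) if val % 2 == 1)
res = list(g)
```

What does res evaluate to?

Step 1: Filter range(6) keeping only odd values:
  val=0: even, excluded
  val=1: odd, included
  val=2: even, excluded
  val=3: odd, included
  val=4: even, excluded
  val=5: odd, included
Therefore res = [1, 3, 5].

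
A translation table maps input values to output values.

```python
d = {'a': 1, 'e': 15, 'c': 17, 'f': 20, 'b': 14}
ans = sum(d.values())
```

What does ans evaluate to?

Step 1: d.values() = [1, 15, 17, 20, 14].
Step 2: sum = 67.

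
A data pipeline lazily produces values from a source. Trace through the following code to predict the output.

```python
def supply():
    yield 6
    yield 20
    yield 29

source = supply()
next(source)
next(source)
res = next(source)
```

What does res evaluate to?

Step 1: supply() creates a generator.
Step 2: next(source) yields 6 (consumed and discarded).
Step 3: next(source) yields 20 (consumed and discarded).
Step 4: next(source) yields 29, assigned to res.
Therefore res = 29.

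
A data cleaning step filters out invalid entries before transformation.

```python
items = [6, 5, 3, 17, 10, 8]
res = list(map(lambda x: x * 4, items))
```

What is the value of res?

Step 1: Apply lambda x: x * 4 to each element:
  6 -> 24
  5 -> 20
  3 -> 12
  17 -> 68
  10 -> 40
  8 -> 32
Therefore res = [24, 20, 12, 68, 40, 32].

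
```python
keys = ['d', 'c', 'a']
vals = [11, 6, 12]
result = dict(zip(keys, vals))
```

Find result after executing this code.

Step 1: zip pairs keys with values:
  'd' -> 11
  'c' -> 6
  'a' -> 12
Therefore result = {'d': 11, 'c': 6, 'a': 12}.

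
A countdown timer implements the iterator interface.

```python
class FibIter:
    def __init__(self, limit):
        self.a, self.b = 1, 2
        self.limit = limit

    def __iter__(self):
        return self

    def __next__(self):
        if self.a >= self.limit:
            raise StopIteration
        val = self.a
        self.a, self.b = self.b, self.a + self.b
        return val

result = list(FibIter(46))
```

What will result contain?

Step 1: Fibonacci-like sequence (a=1, b=2) until >= 46:
  Yield 1, then a,b = 2,3
  Yield 2, then a,b = 3,5
  Yield 3, then a,b = 5,8
  Yield 5, then a,b = 8,13
  Yield 8, then a,b = 13,21
  Yield 13, then a,b = 21,34
  Yield 21, then a,b = 34,55
  Yield 34, then a,b = 55,89
Step 2: 55 >= 46, stop.
Therefore result = [1, 2, 3, 5, 8, 13, 21, 34].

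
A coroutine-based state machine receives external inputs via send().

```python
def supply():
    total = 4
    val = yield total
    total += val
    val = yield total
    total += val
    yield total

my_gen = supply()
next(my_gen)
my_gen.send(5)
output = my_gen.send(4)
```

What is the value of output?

Step 1: next() -> yield total=4.
Step 2: send(5) -> val=5, total = 4+5 = 9, yield 9.
Step 3: send(4) -> val=4, total = 9+4 = 13, yield 13.
Therefore output = 13.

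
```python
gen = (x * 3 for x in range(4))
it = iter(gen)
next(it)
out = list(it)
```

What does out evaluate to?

Step 1: Generator produces [0, 3, 6, 9].
Step 2: next(it) consumes first element (0).
Step 3: list(it) collects remaining: [3, 6, 9].
Therefore out = [3, 6, 9].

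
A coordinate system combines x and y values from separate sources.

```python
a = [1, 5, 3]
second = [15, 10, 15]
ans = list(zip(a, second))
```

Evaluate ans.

Step 1: zip pairs elements at same index:
  Index 0: (1, 15)
  Index 1: (5, 10)
  Index 2: (3, 15)
Therefore ans = [(1, 15), (5, 10), (3, 15)].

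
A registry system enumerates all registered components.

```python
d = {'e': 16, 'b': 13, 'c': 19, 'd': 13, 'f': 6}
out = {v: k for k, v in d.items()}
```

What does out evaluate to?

Step 1: Invert dict (swap keys and values):
  'e': 16 -> 16: 'e'
  'b': 13 -> 13: 'b'
  'c': 19 -> 19: 'c'
  'd': 13 -> 13: 'd'
  'f': 6 -> 6: 'f'
Therefore out = {16: 'e', 13: 'd', 19: 'c', 6: 'f'}.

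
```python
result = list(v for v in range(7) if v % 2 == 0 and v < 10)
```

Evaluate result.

Step 1: Filter range(7) where v % 2 == 0 and v < 10:
  v=0: both conditions met, included
  v=1: excluded (1 % 2 != 0)
  v=2: both conditions met, included
  v=3: excluded (3 % 2 != 0)
  v=4: both conditions met, included
  v=5: excluded (5 % 2 != 0)
  v=6: both conditions met, included
Therefore result = [0, 2, 4, 6].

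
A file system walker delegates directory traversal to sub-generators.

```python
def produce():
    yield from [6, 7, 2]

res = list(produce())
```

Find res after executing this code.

Step 1: yield from delegates to the iterable, yielding each element.
Step 2: Collected values: [6, 7, 2].
Therefore res = [6, 7, 2].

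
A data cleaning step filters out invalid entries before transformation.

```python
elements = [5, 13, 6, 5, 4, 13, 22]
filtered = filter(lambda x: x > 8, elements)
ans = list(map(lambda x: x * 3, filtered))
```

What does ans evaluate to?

Step 1: Filter elements for elements > 8:
  5: removed
  13: kept
  6: removed
  5: removed
  4: removed
  13: kept
  22: kept
Step 2: Map x * 3 on filtered [13, 13, 22]:
  13 -> 39
  13 -> 39
  22 -> 66
Therefore ans = [39, 39, 66].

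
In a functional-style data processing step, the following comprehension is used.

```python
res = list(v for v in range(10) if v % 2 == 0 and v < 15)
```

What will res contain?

Step 1: Filter range(10) where v % 2 == 0 and v < 15:
  v=0: both conditions met, included
  v=1: excluded (1 % 2 != 0)
  v=2: both conditions met, included
  v=3: excluded (3 % 2 != 0)
  v=4: both conditions met, included
  v=5: excluded (5 % 2 != 0)
  v=6: both conditions met, included
  v=7: excluded (7 % 2 != 0)
  v=8: both conditions met, included
  v=9: excluded (9 % 2 != 0)
Therefore res = [0, 2, 4, 6, 8].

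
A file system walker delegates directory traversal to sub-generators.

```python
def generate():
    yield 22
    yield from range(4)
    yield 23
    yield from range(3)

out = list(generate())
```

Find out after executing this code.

Step 1: Trace yields in order:
  yield 22
  yield 0
  yield 1
  yield 2
  yield 3
  yield 23
  yield 0
  yield 1
  yield 2
Therefore out = [22, 0, 1, 2, 3, 23, 0, 1, 2].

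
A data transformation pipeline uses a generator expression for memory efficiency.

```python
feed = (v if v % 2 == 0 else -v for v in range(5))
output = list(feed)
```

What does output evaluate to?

Step 1: For each v in range(5), yield v if even, else -v:
  v=0: even, yield 0
  v=1: odd, yield -1
  v=2: even, yield 2
  v=3: odd, yield -3
  v=4: even, yield 4
Therefore output = [0, -1, 2, -3, 4].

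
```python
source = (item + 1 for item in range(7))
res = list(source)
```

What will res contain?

Step 1: For each item in range(7), compute item+1:
  item=0: 0+1 = 1
  item=1: 1+1 = 2
  item=2: 2+1 = 3
  item=3: 3+1 = 4
  item=4: 4+1 = 5
  item=5: 5+1 = 6
  item=6: 6+1 = 7
Therefore res = [1, 2, 3, 4, 5, 6, 7].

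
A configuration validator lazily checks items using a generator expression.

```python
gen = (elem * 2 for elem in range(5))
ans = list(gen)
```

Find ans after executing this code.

Step 1: For each elem in range(5), compute elem*2:
  elem=0: 0*2 = 0
  elem=1: 1*2 = 2
  elem=2: 2*2 = 4
  elem=3: 3*2 = 6
  elem=4: 4*2 = 8
Therefore ans = [0, 2, 4, 6, 8].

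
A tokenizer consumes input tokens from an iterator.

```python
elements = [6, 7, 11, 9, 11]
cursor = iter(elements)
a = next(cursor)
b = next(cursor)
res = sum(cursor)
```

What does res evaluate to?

Step 1: Create iterator over [6, 7, 11, 9, 11].
Step 2: a = next() = 6, b = next() = 7.
Step 3: sum() of remaining [11, 9, 11] = 31.
Therefore res = 31.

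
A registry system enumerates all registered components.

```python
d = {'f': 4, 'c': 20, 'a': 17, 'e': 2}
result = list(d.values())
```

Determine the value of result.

Step 1: d.values() returns the dictionary values in insertion order.
Therefore result = [4, 20, 17, 2].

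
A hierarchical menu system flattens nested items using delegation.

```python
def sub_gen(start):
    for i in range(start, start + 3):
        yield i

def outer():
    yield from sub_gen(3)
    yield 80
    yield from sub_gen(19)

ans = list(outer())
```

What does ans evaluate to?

Step 1: outer() delegates to sub_gen(3):
  yield 3
  yield 4
  yield 5
Step 2: yield 80
Step 3: Delegates to sub_gen(19):
  yield 19
  yield 20
  yield 21
Therefore ans = [3, 4, 5, 80, 19, 20, 21].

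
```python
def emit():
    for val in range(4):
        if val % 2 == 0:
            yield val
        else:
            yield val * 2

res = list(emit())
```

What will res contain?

Step 1: For each val in range(4), yield val if even, else val*2:
  val=0 (even): yield 0
  val=1 (odd): yield 1*2 = 2
  val=2 (even): yield 2
  val=3 (odd): yield 3*2 = 6
Therefore res = [0, 2, 2, 6].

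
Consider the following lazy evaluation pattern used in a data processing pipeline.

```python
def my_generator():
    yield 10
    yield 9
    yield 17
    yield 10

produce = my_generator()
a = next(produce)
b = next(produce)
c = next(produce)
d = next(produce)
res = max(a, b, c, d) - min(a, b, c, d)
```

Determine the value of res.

Step 1: Create generator and consume all values:
  a = next(produce) = 10
  b = next(produce) = 9
  c = next(produce) = 17
  d = next(produce) = 10
Step 2: max = 17, min = 9, res = 17 - 9 = 8.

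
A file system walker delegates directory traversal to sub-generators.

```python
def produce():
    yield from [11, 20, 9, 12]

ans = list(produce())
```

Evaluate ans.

Step 1: yield from delegates to the iterable, yielding each element.
Step 2: Collected values: [11, 20, 9, 12].
Therefore ans = [11, 20, 9, 12].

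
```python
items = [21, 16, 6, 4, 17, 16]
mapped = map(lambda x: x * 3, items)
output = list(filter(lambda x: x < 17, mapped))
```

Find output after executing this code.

Step 1: Map x * 3:
  21 -> 63
  16 -> 48
  6 -> 18
  4 -> 12
  17 -> 51
  16 -> 48
Step 2: Filter for < 17:
  63: removed
  48: removed
  18: removed
  12: kept
  51: removed
  48: removed
Therefore output = [12].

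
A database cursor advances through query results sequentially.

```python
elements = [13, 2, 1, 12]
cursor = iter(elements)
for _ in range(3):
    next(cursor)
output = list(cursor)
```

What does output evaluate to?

Step 1: Create iterator over [13, 2, 1, 12].
Step 2: Advance 3 positions (consuming [13, 2, 1]).
Step 3: list() collects remaining elements: [12].
Therefore output = [12].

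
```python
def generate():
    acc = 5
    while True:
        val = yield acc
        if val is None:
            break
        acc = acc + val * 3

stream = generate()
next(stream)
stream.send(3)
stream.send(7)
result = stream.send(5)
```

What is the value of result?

Step 1: next() -> yield acc=5.
Step 2: send(3) -> val=3, acc = 5 + 3*3 = 14, yield 14.
Step 3: send(7) -> val=7, acc = 14 + 7*3 = 35, yield 35.
Step 4: send(5) -> val=5, acc = 35 + 5*3 = 50, yield 50.
Therefore result = 50.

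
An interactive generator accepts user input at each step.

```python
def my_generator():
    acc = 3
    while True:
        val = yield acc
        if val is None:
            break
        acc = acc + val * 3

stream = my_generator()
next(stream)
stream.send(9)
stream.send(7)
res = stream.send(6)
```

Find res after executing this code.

Step 1: next() -> yield acc=3.
Step 2: send(9) -> val=9, acc = 3 + 9*3 = 30, yield 30.
Step 3: send(7) -> val=7, acc = 30 + 7*3 = 51, yield 51.
Step 4: send(6) -> val=6, acc = 51 + 6*3 = 69, yield 69.
Therefore res = 69.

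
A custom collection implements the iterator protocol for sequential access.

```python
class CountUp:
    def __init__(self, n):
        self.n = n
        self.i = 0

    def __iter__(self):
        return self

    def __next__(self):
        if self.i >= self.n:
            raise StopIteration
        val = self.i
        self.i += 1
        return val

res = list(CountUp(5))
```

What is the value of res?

Step 1: CountUp(5) creates an iterator counting 0 to 4.
Step 2: list() consumes all values: [0, 1, 2, 3, 4].
Therefore res = [0, 1, 2, 3, 4].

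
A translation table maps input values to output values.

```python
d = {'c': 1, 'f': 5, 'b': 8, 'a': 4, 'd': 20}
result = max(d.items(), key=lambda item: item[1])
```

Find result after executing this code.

Step 1: Find item with maximum value:
  ('c', 1)
  ('f', 5)
  ('b', 8)
  ('a', 4)
  ('d', 20)
Step 2: Maximum value is 20 at key 'd'.
Therefore result = ('d', 20).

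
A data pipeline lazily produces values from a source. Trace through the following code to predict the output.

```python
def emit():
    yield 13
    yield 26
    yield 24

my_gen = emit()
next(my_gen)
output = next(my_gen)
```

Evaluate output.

Step 1: emit() creates a generator.
Step 2: next(my_gen) yields 13 (consumed and discarded).
Step 3: next(my_gen) yields 26, assigned to output.
Therefore output = 26.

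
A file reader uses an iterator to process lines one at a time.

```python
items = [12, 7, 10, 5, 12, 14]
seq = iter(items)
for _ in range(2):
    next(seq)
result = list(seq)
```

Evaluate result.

Step 1: Create iterator over [12, 7, 10, 5, 12, 14].
Step 2: Advance 2 positions (consuming [12, 7]).
Step 3: list() collects remaining elements: [10, 5, 12, 14].
Therefore result = [10, 5, 12, 14].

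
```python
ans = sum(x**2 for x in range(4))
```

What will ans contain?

Step 1: Compute x**2 for each x in range(4):
  x=0: 0**2 = 0
  x=1: 1**2 = 1
  x=2: 2**2 = 4
  x=3: 3**2 = 9
Step 2: sum = 0 + 1 + 4 + 9 = 14.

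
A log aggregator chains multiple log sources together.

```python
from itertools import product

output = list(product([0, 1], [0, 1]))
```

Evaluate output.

Step 1: product([0, 1], [0, 1]) gives all pairs:
  (0, 0)
  (0, 1)
  (1, 0)
  (1, 1)
Therefore output = [(0, 0), (0, 1), (1, 0), (1, 1)].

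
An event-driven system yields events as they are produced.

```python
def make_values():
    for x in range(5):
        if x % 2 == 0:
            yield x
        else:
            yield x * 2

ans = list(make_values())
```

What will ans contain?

Step 1: For each x in range(5), yield x if even, else x*2:
  x=0 (even): yield 0
  x=1 (odd): yield 1*2 = 2
  x=2 (even): yield 2
  x=3 (odd): yield 3*2 = 6
  x=4 (even): yield 4
Therefore ans = [0, 2, 2, 6, 4].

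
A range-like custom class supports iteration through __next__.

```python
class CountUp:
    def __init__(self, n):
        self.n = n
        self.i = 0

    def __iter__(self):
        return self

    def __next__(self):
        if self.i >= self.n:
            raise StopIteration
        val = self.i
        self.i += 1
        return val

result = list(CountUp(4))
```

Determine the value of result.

Step 1: CountUp(4) creates an iterator counting 0 to 3.
Step 2: list() consumes all values: [0, 1, 2, 3].
Therefore result = [0, 1, 2, 3].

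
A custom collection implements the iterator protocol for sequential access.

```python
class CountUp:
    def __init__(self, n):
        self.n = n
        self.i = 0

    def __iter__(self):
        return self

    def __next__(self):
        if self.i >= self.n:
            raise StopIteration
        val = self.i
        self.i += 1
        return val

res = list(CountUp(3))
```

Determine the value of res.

Step 1: CountUp(3) creates an iterator counting 0 to 2.
Step 2: list() consumes all values: [0, 1, 2].
Therefore res = [0, 1, 2].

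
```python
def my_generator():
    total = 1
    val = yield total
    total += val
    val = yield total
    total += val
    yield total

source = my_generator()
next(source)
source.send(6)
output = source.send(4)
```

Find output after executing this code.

Step 1: next() -> yield total=1.
Step 2: send(6) -> val=6, total = 1+6 = 7, yield 7.
Step 3: send(4) -> val=4, total = 7+4 = 11, yield 11.
Therefore output = 11.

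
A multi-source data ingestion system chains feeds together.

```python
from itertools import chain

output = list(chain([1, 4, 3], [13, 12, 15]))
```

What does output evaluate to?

Step 1: chain() concatenates iterables: [1, 4, 3] + [13, 12, 15].
Therefore output = [1, 4, 3, 13, 12, 15].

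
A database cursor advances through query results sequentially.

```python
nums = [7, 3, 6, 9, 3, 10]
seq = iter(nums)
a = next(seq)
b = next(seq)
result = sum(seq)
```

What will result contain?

Step 1: Create iterator over [7, 3, 6, 9, 3, 10].
Step 2: a = next() = 7, b = next() = 3.
Step 3: sum() of remaining [6, 9, 3, 10] = 28.
Therefore result = 28.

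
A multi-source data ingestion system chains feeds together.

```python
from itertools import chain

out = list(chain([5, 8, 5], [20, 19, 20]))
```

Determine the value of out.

Step 1: chain() concatenates iterables: [5, 8, 5] + [20, 19, 20].
Therefore out = [5, 8, 5, 20, 19, 20].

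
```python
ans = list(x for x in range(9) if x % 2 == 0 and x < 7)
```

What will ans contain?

Step 1: Filter range(9) where x % 2 == 0 and x < 7:
  x=0: both conditions met, included
  x=1: excluded (1 % 2 != 0)
  x=2: both conditions met, included
  x=3: excluded (3 % 2 != 0)
  x=4: both conditions met, included
  x=5: excluded (5 % 2 != 0)
  x=6: both conditions met, included
  x=7: excluded (7 % 2 != 0, 7 >= 7)
  x=8: excluded (8 >= 7)
Therefore ans = [0, 2, 4, 6].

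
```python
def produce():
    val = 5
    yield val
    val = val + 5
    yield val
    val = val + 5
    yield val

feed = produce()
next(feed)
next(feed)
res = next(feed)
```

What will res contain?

Step 1: Trace through generator execution:
  Yield 1: val starts at 5, yield 5
  Yield 2: val = 5 + 5 = 10, yield 10
  Yield 3: val = 10 + 5 = 15, yield 15
Step 2: First next() gets 5, second next() gets the second value, third next() yields 15.
Therefore res = 15.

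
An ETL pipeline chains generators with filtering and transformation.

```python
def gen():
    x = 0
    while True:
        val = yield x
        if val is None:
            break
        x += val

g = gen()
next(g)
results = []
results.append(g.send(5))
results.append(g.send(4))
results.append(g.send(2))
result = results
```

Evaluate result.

Step 1: next(g) -> yield 0.
Step 2: send(5) -> x = 5, yield 5.
Step 3: send(4) -> x = 9, yield 9.
Step 4: send(2) -> x = 11, yield 11.
Therefore result = [5, 9, 11].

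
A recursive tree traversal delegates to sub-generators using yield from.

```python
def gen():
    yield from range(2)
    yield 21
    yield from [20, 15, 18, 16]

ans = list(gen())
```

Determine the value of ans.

Step 1: Trace yields in order:
  yield 0
  yield 1
  yield 21
  yield 20
  yield 15
  yield 18
  yield 16
Therefore ans = [0, 1, 21, 20, 15, 18, 16].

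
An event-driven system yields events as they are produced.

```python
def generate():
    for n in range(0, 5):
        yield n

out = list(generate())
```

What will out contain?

Step 1: The generator yields each value from range(0, 5).
Step 2: list() consumes all yields: [0, 1, 2, 3, 4].
Therefore out = [0, 1, 2, 3, 4].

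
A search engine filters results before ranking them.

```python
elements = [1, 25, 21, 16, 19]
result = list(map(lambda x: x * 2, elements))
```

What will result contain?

Step 1: Apply lambda x: x * 2 to each element:
  1 -> 2
  25 -> 50
  21 -> 42
  16 -> 32
  19 -> 38
Therefore result = [2, 50, 42, 32, 38].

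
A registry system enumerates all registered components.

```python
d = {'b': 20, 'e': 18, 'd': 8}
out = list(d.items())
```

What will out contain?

Step 1: d.items() returns (key, value) pairs in insertion order.
Therefore out = [('b', 20), ('e', 18), ('d', 8)].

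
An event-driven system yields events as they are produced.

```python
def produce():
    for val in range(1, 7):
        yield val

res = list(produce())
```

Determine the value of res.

Step 1: The generator yields each value from range(1, 7).
Step 2: list() consumes all yields: [1, 2, 3, 4, 5, 6].
Therefore res = [1, 2, 3, 4, 5, 6].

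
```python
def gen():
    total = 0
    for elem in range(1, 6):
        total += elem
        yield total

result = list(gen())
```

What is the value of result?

Step 1: Generator accumulates running sum:
  elem=1: total = 1, yield 1
  elem=2: total = 3, yield 3
  elem=3: total = 6, yield 6
  elem=4: total = 10, yield 10
  elem=5: total = 15, yield 15
Therefore result = [1, 3, 6, 10, 15].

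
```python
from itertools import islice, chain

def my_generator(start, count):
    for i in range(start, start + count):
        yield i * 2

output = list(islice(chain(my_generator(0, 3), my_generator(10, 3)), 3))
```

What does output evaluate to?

Step 1: my_generator(0, 3) yields [0, 2, 4].
Step 2: my_generator(10, 3) yields [20, 22, 24].
Step 3: chain concatenates: [0, 2, 4, 20, 22, 24].
Step 4: islice takes first 3: [0, 2, 4].
Therefore output = [0, 2, 4].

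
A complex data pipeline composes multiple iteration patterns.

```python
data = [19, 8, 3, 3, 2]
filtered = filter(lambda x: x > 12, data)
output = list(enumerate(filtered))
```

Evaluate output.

Step 1: Filter [19, 8, 3, 3, 2] for > 12: [19].
Step 2: enumerate re-indexes from 0: [(0, 19)].
Therefore output = [(0, 19)].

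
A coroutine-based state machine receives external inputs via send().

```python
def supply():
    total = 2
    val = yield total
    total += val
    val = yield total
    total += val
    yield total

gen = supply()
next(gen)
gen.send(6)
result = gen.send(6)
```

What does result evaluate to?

Step 1: next() -> yield total=2.
Step 2: send(6) -> val=6, total = 2+6 = 8, yield 8.
Step 3: send(6) -> val=6, total = 8+6 = 14, yield 14.
Therefore result = 14.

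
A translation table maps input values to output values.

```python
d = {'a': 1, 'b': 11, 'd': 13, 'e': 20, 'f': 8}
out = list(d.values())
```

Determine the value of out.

Step 1: d.values() returns the dictionary values in insertion order.
Therefore out = [1, 11, 13, 20, 8].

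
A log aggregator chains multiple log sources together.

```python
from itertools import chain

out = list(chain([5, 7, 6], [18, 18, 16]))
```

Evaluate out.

Step 1: chain() concatenates iterables: [5, 7, 6] + [18, 18, 16].
Therefore out = [5, 7, 6, 18, 18, 16].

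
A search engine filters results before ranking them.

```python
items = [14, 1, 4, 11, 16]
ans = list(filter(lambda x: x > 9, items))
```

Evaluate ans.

Step 1: Filter elements > 9:
  14: kept
  1: removed
  4: removed
  11: kept
  16: kept
Therefore ans = [14, 11, 16].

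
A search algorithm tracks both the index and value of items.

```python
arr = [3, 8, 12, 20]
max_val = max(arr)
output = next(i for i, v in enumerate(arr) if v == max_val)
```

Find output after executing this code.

Step 1: max([3, 8, 12, 20]) = 20.
Step 2: Find first index where value == 20:
  Index 0: 3 != 20
  Index 1: 8 != 20
  Index 2: 12 != 20
  Index 3: 20 == 20, found!
Therefore output = 3.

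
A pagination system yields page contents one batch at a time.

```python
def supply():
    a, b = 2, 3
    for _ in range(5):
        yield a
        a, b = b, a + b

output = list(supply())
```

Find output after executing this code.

Step 1: Fibonacci-like sequence starting with a=2, b=3:
  Iteration 1: yield a=2, then a,b = 3,5
  Iteration 2: yield a=3, then a,b = 5,8
  Iteration 3: yield a=5, then a,b = 8,13
  Iteration 4: yield a=8, then a,b = 13,21
  Iteration 5: yield a=13, then a,b = 21,34
Therefore output = [2, 3, 5, 8, 13].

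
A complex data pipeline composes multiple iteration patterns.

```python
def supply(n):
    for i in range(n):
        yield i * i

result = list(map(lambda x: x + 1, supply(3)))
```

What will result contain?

Step 1: supply(3) yields squares: [0, 1, 4].
Step 2: map adds 1 to each: [1, 2, 5].
Therefore result = [1, 2, 5].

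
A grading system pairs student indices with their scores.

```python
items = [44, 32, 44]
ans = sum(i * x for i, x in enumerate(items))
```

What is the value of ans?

Step 1: Compute i * x for each (i, x) in enumerate([44, 32, 44]):
  i=0, x=44: 0*44 = 0
  i=1, x=32: 1*32 = 32
  i=2, x=44: 2*44 = 88
Step 2: sum = 0 + 32 + 88 = 120.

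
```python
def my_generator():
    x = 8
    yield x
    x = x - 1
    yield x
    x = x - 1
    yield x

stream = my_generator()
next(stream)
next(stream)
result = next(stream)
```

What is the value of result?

Step 1: Trace through generator execution:
  Yield 1: x starts at 8, yield 8
  Yield 2: x = 8 - 1 = 7, yield 7
  Yield 3: x = 7 - 1 = 6, yield 6
Step 2: First next() gets 8, second next() gets the second value, third next() yields 6.
Therefore result = 6.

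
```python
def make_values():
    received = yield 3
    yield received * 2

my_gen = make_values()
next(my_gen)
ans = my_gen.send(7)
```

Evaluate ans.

Step 1: next(my_gen) advances to first yield, producing 3.
Step 2: send(7) resumes, received = 7.
Step 3: yield received * 2 = 7 * 2 = 14.
Therefore ans = 14.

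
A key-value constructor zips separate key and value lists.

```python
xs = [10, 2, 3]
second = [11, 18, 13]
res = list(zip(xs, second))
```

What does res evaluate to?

Step 1: zip pairs elements at same index:
  Index 0: (10, 11)
  Index 1: (2, 18)
  Index 2: (3, 13)
Therefore res = [(10, 11), (2, 18), (3, 13)].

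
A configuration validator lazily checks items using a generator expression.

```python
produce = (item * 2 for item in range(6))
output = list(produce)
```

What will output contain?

Step 1: For each item in range(6), compute item*2:
  item=0: 0*2 = 0
  item=1: 1*2 = 2
  item=2: 2*2 = 4
  item=3: 3*2 = 6
  item=4: 4*2 = 8
  item=5: 5*2 = 10
Therefore output = [0, 2, 4, 6, 8, 10].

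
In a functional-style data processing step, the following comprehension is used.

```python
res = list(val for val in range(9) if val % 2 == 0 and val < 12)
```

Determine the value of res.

Step 1: Filter range(9) where val % 2 == 0 and val < 12:
  val=0: both conditions met, included
  val=1: excluded (1 % 2 != 0)
  val=2: both conditions met, included
  val=3: excluded (3 % 2 != 0)
  val=4: both conditions met, included
  val=5: excluded (5 % 2 != 0)
  val=6: both conditions met, included
  val=7: excluded (7 % 2 != 0)
  val=8: both conditions met, included
Therefore res = [0, 2, 4, 6, 8].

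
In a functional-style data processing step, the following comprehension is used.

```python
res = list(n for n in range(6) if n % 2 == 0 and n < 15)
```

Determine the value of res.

Step 1: Filter range(6) where n % 2 == 0 and n < 15:
  n=0: both conditions met, included
  n=1: excluded (1 % 2 != 0)
  n=2: both conditions met, included
  n=3: excluded (3 % 2 != 0)
  n=4: both conditions met, included
  n=5: excluded (5 % 2 != 0)
Therefore res = [0, 2, 4].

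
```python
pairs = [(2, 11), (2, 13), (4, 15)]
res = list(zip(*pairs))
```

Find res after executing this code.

Step 1: zip(*pairs) transposes: unzips [(2, 11), (2, 13), (4, 15)] into separate sequences.
Step 2: First elements: (2, 2, 4), second elements: (11, 13, 15).
Therefore res = [(2, 2, 4), (11, 13, 15)].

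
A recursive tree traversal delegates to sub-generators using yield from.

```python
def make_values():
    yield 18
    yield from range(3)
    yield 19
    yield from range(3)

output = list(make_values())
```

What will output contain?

Step 1: Trace yields in order:
  yield 18
  yield 0
  yield 1
  yield 2
  yield 19
  yield 0
  yield 1
  yield 2
Therefore output = [18, 0, 1, 2, 19, 0, 1, 2].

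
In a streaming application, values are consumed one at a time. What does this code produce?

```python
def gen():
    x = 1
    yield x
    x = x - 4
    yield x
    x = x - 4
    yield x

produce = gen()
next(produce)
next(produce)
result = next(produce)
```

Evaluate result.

Step 1: Trace through generator execution:
  Yield 1: x starts at 1, yield 1
  Yield 2: x = 1 - 4 = -3, yield -3
  Yield 3: x = -3 - 4 = -7, yield -7
Step 2: First next() gets 1, second next() gets the second value, third next() yields -7.
Therefore result = -7.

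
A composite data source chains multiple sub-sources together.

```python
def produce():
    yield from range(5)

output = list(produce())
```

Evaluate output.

Step 1: yield from delegates to the iterable, yielding each element.
Step 2: Collected values: [0, 1, 2, 3, 4].
Therefore output = [0, 1, 2, 3, 4].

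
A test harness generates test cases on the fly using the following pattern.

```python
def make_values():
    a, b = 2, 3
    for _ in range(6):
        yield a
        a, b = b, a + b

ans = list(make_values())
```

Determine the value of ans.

Step 1: Fibonacci-like sequence starting with a=2, b=3:
  Iteration 1: yield a=2, then a,b = 3,5
  Iteration 2: yield a=3, then a,b = 5,8
  Iteration 3: yield a=5, then a,b = 8,13
  Iteration 4: yield a=8, then a,b = 13,21
  Iteration 5: yield a=13, then a,b = 21,34
  Iteration 6: yield a=21, then a,b = 34,55
Therefore ans = [2, 3, 5, 8, 13, 21].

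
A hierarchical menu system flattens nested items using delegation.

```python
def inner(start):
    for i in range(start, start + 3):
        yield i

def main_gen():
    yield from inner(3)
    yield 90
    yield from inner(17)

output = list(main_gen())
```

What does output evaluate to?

Step 1: main_gen() delegates to inner(3):
  yield 3
  yield 4
  yield 5
Step 2: yield 90
Step 3: Delegates to inner(17):
  yield 17
  yield 18
  yield 19
Therefore output = [3, 4, 5, 90, 17, 18, 19].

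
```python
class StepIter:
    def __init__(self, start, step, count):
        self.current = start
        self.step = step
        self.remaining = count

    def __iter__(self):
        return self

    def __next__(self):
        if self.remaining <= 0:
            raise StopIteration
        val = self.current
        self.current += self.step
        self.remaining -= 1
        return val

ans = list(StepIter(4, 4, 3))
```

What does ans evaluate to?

Step 1: StepIter starts at 4, increments by 4, for 3 steps:
  Yield 4, then current += 4
  Yield 8, then current += 4
  Yield 12, then current += 4
Therefore ans = [4, 8, 12].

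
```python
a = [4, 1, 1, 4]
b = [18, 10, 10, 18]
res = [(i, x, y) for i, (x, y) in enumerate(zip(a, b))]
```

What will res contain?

Step 1: enumerate(zip(a, b)) gives index with paired elements:
  i=0: (4, 18)
  i=1: (1, 10)
  i=2: (1, 10)
  i=3: (4, 18)
Therefore res = [(0, 4, 18), (1, 1, 10), (2, 1, 10), (3, 4, 18)].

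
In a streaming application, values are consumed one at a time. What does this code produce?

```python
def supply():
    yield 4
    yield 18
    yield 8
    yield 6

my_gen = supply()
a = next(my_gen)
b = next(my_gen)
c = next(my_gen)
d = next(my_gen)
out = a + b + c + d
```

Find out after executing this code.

Step 1: Create generator and consume all values:
  a = next(my_gen) = 4
  b = next(my_gen) = 18
  c = next(my_gen) = 8
  d = next(my_gen) = 6
Step 2: out = 4 + 18 + 8 + 6 = 36.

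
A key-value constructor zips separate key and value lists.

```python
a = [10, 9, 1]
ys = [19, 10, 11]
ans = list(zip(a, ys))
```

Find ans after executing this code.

Step 1: zip pairs elements at same index:
  Index 0: (10, 19)
  Index 1: (9, 10)
  Index 2: (1, 11)
Therefore ans = [(10, 19), (9, 10), (1, 11)].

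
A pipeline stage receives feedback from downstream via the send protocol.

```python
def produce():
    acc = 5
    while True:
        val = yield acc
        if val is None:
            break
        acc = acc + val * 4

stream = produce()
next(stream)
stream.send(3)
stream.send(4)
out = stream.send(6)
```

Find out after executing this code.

Step 1: next() -> yield acc=5.
Step 2: send(3) -> val=3, acc = 5 + 3*4 = 17, yield 17.
Step 3: send(4) -> val=4, acc = 17 + 4*4 = 33, yield 33.
Step 4: send(6) -> val=6, acc = 33 + 6*4 = 57, yield 57.
Therefore out = 57.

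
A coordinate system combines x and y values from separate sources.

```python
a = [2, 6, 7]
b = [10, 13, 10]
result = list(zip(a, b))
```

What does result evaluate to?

Step 1: zip pairs elements at same index:
  Index 0: (2, 10)
  Index 1: (6, 13)
  Index 2: (7, 10)
Therefore result = [(2, 10), (6, 13), (7, 10)].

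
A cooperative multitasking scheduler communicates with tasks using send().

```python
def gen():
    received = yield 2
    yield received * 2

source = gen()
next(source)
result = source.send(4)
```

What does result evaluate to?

Step 1: next(source) advances to first yield, producing 2.
Step 2: send(4) resumes, received = 4.
Step 3: yield received * 2 = 4 * 2 = 8.
Therefore result = 8.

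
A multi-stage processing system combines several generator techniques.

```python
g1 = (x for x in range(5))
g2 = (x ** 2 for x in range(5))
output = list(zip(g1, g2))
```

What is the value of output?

Step 1: g1 produces [0, 1, 2, 3, 4].
Step 2: g2 produces [0, 1, 4, 9, 16].
Step 3: zip pairs them: [(0, 0), (1, 1), (2, 4), (3, 9), (4, 16)].
Therefore output = [(0, 0), (1, 1), (2, 4), (3, 9), (4, 16)].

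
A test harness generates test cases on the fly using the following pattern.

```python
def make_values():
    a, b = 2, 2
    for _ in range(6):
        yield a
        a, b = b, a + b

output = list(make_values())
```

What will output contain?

Step 1: Fibonacci-like sequence starting with a=2, b=2:
  Iteration 1: yield a=2, then a,b = 2,4
  Iteration 2: yield a=2, then a,b = 4,6
  Iteration 3: yield a=4, then a,b = 6,10
  Iteration 4: yield a=6, then a,b = 10,16
  Iteration 5: yield a=10, then a,b = 16,26
  Iteration 6: yield a=16, then a,b = 26,42
Therefore output = [2, 2, 4, 6, 10, 16].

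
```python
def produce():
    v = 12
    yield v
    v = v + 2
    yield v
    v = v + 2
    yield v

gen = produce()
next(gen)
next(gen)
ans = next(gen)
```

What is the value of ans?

Step 1: Trace through generator execution:
  Yield 1: v starts at 12, yield 12
  Yield 2: v = 12 + 2 = 14, yield 14
  Yield 3: v = 14 + 2 = 16, yield 16
Step 2: First next() gets 12, second next() gets the second value, third next() yields 16.
Therefore ans = 16.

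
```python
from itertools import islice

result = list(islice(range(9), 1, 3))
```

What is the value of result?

Step 1: islice(range(9), 1, 3) takes elements at indices [1, 3).
Step 2: Elements: [1, 2].
Therefore result = [1, 2].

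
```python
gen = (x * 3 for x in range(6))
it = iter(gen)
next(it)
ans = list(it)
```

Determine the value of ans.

Step 1: Generator produces [0, 3, 6, 9, 12, 15].
Step 2: next(it) consumes first element (0).
Step 3: list(it) collects remaining: [3, 6, 9, 12, 15].
Therefore ans = [3, 6, 9, 12, 15].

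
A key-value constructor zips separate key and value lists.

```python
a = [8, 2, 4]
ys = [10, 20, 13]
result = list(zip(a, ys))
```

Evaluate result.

Step 1: zip pairs elements at same index:
  Index 0: (8, 10)
  Index 1: (2, 20)
  Index 2: (4, 13)
Therefore result = [(8, 10), (2, 20), (4, 13)].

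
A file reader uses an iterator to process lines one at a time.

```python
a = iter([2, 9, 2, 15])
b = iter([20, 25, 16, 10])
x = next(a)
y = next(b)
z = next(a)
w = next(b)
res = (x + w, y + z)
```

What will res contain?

Step 1: a iterates [2, 9, 2, 15], b iterates [20, 25, 16, 10].
Step 2: x = next(a) = 2, y = next(b) = 20.
Step 3: z = next(a) = 9, w = next(b) = 25.
Step 4: res = (2 + 25, 20 + 9) = (27, 29).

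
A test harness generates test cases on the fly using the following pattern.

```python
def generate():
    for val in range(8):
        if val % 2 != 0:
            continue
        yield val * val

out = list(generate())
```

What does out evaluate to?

Step 1: Only yield val**2 when val is divisible by 2:
  val=0: 0 % 2 == 0, yield 0**2 = 0
  val=2: 2 % 2 == 0, yield 2**2 = 4
  val=4: 4 % 2 == 0, yield 4**2 = 16
  val=6: 6 % 2 == 0, yield 6**2 = 36
Therefore out = [0, 4, 16, 36].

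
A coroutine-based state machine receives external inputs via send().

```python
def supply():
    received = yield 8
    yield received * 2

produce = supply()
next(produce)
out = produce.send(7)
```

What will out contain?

Step 1: next(produce) advances to first yield, producing 8.
Step 2: send(7) resumes, received = 7.
Step 3: yield received * 2 = 7 * 2 = 14.
Therefore out = 14.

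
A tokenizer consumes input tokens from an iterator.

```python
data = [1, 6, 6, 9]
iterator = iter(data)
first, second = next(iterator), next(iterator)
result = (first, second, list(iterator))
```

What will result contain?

Step 1: Create iterator over [1, 6, 6, 9].
Step 2: first = 1, second = 6.
Step 3: Remaining elements: [6, 9].
Therefore result = (1, 6, [6, 9]).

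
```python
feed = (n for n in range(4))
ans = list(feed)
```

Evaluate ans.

Step 1: Generator expression iterates range(4): [0, 1, 2, 3].
Step 2: list() collects all values.
Therefore ans = [0, 1, 2, 3].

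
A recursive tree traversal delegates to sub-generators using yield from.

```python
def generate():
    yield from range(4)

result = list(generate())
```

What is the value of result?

Step 1: yield from delegates to the iterable, yielding each element.
Step 2: Collected values: [0, 1, 2, 3].
Therefore result = [0, 1, 2, 3].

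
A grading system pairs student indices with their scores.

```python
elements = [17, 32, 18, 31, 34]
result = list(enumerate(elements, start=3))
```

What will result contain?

Step 1: enumerate with start=3:
  (3, 17)
  (4, 32)
  (5, 18)
  (6, 31)
  (7, 34)
Therefore result = [(3, 17), (4, 32), (5, 18), (6, 31), (7, 34)].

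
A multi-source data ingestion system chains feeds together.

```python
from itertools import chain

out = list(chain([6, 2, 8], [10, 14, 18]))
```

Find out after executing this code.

Step 1: chain() concatenates iterables: [6, 2, 8] + [10, 14, 18].
Therefore out = [6, 2, 8, 10, 14, 18].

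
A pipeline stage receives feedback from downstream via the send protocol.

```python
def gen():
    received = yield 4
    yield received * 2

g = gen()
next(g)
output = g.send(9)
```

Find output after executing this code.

Step 1: next(g) advances to first yield, producing 4.
Step 2: send(9) resumes, received = 9.
Step 3: yield received * 2 = 9 * 2 = 18.
Therefore output = 18.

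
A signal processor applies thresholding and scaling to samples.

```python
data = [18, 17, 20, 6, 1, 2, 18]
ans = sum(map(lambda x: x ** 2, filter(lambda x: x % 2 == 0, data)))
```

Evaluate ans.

Step 1: Filter even numbers from [18, 17, 20, 6, 1, 2, 18]: [18, 20, 6, 2, 18]
Step 2: Square each: [324, 400, 36, 4, 324]
Step 3: Sum = 1088.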